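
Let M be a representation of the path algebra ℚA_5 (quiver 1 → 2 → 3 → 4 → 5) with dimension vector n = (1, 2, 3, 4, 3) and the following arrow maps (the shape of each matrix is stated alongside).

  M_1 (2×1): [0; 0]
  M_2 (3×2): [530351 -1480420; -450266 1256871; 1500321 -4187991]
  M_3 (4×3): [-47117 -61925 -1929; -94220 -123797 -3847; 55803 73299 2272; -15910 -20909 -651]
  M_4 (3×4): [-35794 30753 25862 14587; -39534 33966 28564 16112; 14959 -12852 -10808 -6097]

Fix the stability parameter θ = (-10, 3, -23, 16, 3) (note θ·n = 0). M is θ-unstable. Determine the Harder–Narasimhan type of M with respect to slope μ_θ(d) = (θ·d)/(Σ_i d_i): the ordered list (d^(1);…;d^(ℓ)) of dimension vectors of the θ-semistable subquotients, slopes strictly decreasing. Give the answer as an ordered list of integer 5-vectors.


Via rank(M_{q-1}∘⋯∘M_p): M ≅ I[1,1], I[2,5]^2, I[3,4], I[4,4], I[5,5].
μ_θ-semistable layers: μ^(1)=16; μ^(2)=19/2; μ^(3)=3; μ^(4)=-10; μ^(5)=-23

((0, 0, 0, 2, 0); (0, 0, 0, 2, 2); (0, 0, 0, 0, 1); (1, 2, 2, 0, 0); (0, 0, 1, 0, 0))


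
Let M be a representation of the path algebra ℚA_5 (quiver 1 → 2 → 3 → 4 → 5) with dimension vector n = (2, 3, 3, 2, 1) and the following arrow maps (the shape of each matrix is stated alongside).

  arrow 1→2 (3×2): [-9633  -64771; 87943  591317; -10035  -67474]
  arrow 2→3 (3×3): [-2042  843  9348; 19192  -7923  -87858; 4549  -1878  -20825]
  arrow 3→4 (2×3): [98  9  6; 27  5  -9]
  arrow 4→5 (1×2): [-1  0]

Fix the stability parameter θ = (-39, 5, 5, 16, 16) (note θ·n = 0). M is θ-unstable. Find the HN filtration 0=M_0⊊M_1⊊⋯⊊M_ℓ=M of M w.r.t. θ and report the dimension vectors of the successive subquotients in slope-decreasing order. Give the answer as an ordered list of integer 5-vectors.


Barcode: M ≅ I[1,4], I[1,5], I[2,2], I[3,3]. HN layers by μ_θ (3 steps, strictly decreasing):
  μ^(1)=16; μ^(2)=5; μ^(3)=-39

((0, 0, 0, 2, 1); (0, 3, 3, 0, 0); (2, 0, 0, 0, 0))


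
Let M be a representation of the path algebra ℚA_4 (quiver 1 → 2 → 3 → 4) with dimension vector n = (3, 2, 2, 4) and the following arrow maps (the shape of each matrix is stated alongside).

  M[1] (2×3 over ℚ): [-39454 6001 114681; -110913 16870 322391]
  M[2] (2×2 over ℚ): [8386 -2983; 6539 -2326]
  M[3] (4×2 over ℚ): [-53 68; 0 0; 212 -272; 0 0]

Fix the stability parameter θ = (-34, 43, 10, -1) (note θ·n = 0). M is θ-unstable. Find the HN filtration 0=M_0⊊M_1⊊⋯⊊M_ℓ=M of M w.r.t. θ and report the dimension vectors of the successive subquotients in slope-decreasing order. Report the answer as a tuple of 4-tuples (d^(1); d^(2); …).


Interval decomposition of M: I[1,1], I[1,3], I[1,4], I[4,4]^3.
HN type (ℓ=4): μ^(1)=53/2; μ^(2)=52/3; μ^(3)=-1; μ^(4)=-34

((0, 1, 1, 0); (0, 1, 1, 1); (0, 0, 0, 3); (3, 0, 0, 0))


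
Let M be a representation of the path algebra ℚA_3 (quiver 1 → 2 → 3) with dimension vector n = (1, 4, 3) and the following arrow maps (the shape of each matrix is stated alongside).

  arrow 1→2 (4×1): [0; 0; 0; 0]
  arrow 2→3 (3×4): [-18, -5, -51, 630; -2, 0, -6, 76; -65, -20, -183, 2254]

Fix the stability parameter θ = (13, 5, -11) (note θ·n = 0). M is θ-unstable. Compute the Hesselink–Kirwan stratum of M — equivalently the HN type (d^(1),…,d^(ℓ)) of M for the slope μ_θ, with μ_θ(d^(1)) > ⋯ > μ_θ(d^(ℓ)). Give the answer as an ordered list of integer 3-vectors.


Interval decomposition of M: I[1,1], I[2,2]^2, I[2,3]^2, I[3,3].
HN type (ℓ=4): μ^(1)=13; μ^(2)=5; μ^(3)=-3; μ^(4)=-11

((1, 0, 0); (0, 2, 0); (0, 2, 2); (0, 0, 1))


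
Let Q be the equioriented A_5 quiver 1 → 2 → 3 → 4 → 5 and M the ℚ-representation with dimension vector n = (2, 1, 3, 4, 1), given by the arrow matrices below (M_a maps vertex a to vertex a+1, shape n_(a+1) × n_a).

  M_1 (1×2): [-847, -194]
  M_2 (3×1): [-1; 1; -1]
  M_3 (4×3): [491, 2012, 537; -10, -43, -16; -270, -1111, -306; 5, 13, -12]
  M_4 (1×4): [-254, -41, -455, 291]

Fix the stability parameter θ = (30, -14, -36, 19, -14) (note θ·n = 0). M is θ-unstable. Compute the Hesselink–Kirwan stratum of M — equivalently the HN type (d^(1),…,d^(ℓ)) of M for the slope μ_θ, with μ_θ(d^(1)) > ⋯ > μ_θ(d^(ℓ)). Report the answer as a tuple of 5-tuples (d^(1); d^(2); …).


Barcode: M ≅ I[1,1], I[1,5], I[3,4]^2, I[4,4]. HN layers by μ_θ (5 steps, strictly decreasing):
  μ^(1)=30; μ^(2)=19; μ^(3)=5/2; μ^(4)=-20/3; μ^(5)=-36

((1, 0, 0, 0, 0); (0, 0, 0, 3, 0); (0, 0, 0, 1, 1); (1, 1, 1, 0, 0); (0, 0, 2, 0, 0))


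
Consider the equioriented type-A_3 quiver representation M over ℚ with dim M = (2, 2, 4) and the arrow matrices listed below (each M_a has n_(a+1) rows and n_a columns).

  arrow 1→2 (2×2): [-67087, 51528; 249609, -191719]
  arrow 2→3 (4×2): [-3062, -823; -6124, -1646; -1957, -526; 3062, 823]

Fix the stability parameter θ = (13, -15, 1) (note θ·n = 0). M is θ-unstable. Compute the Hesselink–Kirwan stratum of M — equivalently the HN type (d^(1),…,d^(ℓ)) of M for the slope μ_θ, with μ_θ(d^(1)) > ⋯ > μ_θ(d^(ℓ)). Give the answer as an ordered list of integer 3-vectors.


Barcode: M ≅ I[1,3]^2, I[3,3]^2. HN layers by μ_θ (2 steps, strictly decreasing):
  μ^(1)=1; μ^(2)=-1

((0, 0, 4); (2, 2, 0))


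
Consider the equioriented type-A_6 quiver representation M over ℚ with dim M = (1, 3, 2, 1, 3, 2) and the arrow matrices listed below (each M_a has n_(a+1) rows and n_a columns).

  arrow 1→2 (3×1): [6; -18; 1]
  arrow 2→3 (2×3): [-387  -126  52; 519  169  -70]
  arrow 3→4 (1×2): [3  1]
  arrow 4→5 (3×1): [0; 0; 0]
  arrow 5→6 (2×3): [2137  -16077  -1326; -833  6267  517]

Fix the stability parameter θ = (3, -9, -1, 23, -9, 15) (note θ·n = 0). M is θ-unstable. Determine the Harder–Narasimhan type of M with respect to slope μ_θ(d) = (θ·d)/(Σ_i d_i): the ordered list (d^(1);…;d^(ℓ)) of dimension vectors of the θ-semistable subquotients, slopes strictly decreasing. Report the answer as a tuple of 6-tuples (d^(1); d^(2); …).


Via rank(M_{q-1}∘⋯∘M_p): M ≅ I[1,4], I[2,2], I[2,3], I[5,5], I[5,6]^2.
μ_θ-semistable layers: μ^(1)=23; μ^(2)=15; μ^(3)=-1; μ^(4)=-3; μ^(5)=-9

((0, 0, 0, 1, 0, 0); (0, 0, 0, 0, 0, 2); (0, 0, 2, 0, 0, 0); (1, 1, 0, 0, 0, 0); (0, 2, 0, 0, 3, 0))


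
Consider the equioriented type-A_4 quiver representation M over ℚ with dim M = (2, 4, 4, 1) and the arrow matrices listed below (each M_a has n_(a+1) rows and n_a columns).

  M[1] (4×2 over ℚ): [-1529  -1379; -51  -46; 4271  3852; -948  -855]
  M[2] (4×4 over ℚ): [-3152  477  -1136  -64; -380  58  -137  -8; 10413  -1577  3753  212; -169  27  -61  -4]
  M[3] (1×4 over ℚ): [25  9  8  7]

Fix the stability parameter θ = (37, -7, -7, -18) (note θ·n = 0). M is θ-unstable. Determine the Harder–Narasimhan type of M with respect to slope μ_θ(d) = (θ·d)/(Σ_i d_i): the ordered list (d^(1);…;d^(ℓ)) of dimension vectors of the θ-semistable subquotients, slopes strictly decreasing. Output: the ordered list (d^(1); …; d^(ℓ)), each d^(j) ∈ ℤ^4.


Interval decomposition of M: I[1,3], I[1,4], I[2,2], I[2,3], I[3,3].
HN type (ℓ=3): μ^(1)=23/3; μ^(2)=5/4; μ^(3)=-7

((1, 1, 1, 0); (1, 1, 1, 1); (0, 2, 2, 0))


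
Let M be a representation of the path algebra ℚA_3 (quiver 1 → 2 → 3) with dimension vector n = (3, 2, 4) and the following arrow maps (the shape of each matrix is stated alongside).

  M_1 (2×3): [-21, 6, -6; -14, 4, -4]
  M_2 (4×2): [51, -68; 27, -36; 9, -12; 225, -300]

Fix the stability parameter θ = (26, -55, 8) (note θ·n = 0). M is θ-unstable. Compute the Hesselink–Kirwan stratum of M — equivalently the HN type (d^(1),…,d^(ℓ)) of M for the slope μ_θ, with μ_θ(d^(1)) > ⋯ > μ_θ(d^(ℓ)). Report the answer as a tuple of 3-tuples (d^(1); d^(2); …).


Barcode: M ≅ I[1,1]^2, I[1,3], I[2,2], I[3,3]^3. HN layers by μ_θ (4 steps, strictly decreasing):
  μ^(1)=26; μ^(2)=8; μ^(3)=-29/2; μ^(4)=-55

((2, 0, 0); (0, 0, 4); (1, 1, 0); (0, 1, 0))


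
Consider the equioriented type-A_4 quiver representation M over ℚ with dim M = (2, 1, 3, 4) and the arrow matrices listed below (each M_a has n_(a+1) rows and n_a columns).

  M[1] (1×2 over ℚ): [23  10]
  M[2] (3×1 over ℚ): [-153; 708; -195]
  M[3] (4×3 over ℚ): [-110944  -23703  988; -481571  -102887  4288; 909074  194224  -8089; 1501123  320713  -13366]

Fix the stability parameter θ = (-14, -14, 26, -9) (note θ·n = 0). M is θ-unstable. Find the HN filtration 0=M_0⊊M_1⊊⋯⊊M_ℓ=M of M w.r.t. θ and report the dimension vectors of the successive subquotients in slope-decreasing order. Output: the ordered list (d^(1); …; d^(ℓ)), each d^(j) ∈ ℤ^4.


Interval decomposition of M: I[1,1], I[1,4], I[3,4]^2, I[4,4].
HN type (ℓ=3): μ^(1)=17/2; μ^(2)=-9; μ^(3)=-14

((0, 0, 3, 3); (0, 0, 0, 1); (2, 1, 0, 0))


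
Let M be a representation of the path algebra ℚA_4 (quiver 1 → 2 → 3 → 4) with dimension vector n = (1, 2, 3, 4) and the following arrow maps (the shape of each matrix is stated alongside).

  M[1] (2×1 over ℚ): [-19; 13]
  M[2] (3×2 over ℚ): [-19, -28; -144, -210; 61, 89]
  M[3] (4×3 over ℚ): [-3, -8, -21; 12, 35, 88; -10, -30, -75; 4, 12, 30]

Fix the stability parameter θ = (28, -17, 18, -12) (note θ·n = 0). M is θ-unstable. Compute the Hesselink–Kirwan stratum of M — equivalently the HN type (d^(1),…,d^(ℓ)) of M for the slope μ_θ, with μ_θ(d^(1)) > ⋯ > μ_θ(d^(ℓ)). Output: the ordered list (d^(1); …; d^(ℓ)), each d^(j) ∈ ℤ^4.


Interval decomposition of M: I[1,4], I[2,4], I[3,4], I[4,4].
HN type (ℓ=4): μ^(1)=17/4; μ^(2)=3; μ^(3)=-12; μ^(4)=-17

((1, 1, 1, 1); (0, 0, 2, 2); (0, 0, 0, 1); (0, 1, 0, 0))


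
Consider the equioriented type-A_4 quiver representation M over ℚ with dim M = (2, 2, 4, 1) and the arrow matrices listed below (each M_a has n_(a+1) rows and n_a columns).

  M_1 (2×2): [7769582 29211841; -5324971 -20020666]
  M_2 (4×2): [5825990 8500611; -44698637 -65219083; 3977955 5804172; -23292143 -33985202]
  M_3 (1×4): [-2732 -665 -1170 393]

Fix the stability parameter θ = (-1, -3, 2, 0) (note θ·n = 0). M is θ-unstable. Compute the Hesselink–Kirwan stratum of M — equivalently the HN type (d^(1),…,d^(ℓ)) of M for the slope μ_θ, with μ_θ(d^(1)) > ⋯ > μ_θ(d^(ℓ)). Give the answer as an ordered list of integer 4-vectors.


Via rank(M_{q-1}∘⋯∘M_p): M ≅ I[1,3], I[1,4], I[3,3]^2.
μ_θ-semistable layers: μ^(1)=2; μ^(2)=1; μ^(3)=-2

((0, 0, 3, 0); (0, 0, 1, 1); (2, 2, 0, 0))


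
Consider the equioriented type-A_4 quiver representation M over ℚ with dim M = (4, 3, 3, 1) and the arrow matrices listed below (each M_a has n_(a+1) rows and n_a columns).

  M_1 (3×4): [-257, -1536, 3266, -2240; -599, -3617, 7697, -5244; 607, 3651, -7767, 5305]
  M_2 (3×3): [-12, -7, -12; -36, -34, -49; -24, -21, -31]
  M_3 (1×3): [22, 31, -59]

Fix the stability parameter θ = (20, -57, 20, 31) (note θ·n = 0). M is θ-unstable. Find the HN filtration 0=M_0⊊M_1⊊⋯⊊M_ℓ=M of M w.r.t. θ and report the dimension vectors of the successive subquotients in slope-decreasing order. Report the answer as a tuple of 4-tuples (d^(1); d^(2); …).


Interval decomposition of M: I[1,1], I[1,2], I[1,3], I[1,4], I[3,3].
HN type (ℓ=3): μ^(1)=31; μ^(2)=20; μ^(3)=-37/2

((0, 0, 0, 1); (1, 0, 3, 0); (3, 3, 0, 0))


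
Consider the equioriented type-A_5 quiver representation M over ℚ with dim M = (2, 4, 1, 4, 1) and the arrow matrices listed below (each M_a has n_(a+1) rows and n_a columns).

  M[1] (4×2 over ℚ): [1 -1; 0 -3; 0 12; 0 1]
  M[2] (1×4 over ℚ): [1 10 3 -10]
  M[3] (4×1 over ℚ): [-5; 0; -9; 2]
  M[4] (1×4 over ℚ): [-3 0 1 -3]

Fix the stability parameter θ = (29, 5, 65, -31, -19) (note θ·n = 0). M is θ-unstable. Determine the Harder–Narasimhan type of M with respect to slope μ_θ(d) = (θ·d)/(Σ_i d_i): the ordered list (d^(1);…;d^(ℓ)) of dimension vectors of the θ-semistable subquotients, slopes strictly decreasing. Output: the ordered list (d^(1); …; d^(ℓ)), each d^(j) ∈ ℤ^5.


Interval decomposition of M: I[1,2], I[1,4], I[2,2]^2, I[4,4]^2, I[4,5].
HN type (ℓ=4): μ^(1)=17; μ^(2)=5; μ^(3)=-19; μ^(4)=-31

((2, 2, 1, 1, 0); (0, 2, 0, 0, 0); (0, 0, 0, 0, 1); (0, 0, 0, 3, 0))


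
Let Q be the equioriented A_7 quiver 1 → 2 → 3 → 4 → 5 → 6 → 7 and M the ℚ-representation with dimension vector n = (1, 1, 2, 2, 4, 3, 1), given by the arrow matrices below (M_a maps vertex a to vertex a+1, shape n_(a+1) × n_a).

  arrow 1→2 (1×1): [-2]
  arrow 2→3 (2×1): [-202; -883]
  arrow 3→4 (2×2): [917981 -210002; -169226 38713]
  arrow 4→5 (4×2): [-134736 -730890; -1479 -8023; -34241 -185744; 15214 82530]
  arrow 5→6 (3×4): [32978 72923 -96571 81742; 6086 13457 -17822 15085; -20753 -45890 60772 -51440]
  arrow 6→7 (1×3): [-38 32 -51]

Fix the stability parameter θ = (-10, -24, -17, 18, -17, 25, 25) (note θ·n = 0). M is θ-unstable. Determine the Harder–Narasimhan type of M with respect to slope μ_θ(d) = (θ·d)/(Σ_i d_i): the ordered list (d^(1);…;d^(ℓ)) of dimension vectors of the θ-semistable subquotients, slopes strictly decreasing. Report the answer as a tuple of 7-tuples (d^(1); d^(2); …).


Via rank(M_{q-1}∘⋯∘M_p): M ≅ I[1,7], I[3,6], I[5,5], I[5,6].
μ_θ-semistable layers: μ^(1)=25; μ^(2)=1/2; μ^(3)=-17

((0, 0, 0, 0, 0, 3, 1); (0, 0, 0, 2, 2, 0, 0); (1, 1, 2, 0, 2, 0, 0))


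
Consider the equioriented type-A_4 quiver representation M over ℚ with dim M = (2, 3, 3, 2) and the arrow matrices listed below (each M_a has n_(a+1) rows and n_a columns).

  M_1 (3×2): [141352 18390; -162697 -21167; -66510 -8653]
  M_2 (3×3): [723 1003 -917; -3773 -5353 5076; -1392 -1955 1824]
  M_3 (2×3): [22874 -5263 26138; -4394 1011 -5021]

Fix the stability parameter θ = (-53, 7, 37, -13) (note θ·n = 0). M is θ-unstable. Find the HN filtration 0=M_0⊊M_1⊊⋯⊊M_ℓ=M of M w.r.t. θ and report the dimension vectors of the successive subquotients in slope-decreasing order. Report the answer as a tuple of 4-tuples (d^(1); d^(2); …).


Via rank(M_{q-1}∘⋯∘M_p): M ≅ I[1,3], I[1,4], I[2,4].
μ_θ-semistable layers: μ^(1)=37; μ^(2)=12; μ^(3)=7; μ^(4)=-53

((0, 0, 1, 0); (0, 0, 2, 2); (0, 3, 0, 0); (2, 0, 0, 0))


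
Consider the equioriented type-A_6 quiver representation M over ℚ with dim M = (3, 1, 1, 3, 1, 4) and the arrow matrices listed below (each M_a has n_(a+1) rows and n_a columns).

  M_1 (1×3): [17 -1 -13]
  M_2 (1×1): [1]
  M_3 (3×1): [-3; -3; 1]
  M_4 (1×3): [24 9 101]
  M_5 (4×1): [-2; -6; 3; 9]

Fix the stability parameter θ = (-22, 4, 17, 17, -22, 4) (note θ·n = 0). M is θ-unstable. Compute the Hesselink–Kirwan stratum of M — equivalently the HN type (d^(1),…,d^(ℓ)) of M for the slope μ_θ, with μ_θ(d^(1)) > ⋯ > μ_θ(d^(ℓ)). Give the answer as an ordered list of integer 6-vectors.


Interval decomposition of M: I[1,1]^2, I[1,6], I[4,4]^2, I[6,6]^3.
HN type (ℓ=3): μ^(1)=17; μ^(2)=4; μ^(3)=-22

((0, 0, 0, 2, 0, 0); (0, 1, 1, 1, 1, 4); (3, 0, 0, 0, 0, 0))


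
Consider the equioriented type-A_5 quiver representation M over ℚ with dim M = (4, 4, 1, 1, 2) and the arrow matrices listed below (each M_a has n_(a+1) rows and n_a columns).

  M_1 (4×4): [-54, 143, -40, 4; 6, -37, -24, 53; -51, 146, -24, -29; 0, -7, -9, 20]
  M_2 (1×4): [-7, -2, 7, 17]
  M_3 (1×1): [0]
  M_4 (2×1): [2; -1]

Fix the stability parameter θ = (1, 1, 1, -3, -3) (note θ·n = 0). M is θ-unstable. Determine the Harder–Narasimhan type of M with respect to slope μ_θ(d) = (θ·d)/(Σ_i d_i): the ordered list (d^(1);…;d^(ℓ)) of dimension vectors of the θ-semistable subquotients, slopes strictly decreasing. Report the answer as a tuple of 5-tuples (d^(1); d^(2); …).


Interval decomposition of M: I[1,2]^3, I[1,3], I[4,5], I[5,5].
HN type (ℓ=2): μ^(1)=1; μ^(2)=-3

((4, 4, 1, 0, 0); (0, 0, 0, 1, 2))


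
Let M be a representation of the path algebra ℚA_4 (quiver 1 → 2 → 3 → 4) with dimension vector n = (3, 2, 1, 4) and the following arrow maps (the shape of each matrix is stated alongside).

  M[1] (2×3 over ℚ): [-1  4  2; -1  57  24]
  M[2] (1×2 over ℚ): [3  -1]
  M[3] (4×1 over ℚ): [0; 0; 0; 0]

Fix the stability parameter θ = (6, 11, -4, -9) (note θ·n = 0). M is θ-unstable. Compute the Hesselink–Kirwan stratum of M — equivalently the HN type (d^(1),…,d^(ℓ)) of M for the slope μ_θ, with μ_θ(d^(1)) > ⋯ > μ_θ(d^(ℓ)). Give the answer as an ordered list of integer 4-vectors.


Barcode: M ≅ I[1,1], I[1,2], I[1,3], I[4,4]^4. HN layers by μ_θ (4 steps, strictly decreasing):
  μ^(1)=11; μ^(2)=6; μ^(3)=13/3; μ^(4)=-9

((0, 1, 0, 0); (2, 0, 0, 0); (1, 1, 1, 0); (0, 0, 0, 4))


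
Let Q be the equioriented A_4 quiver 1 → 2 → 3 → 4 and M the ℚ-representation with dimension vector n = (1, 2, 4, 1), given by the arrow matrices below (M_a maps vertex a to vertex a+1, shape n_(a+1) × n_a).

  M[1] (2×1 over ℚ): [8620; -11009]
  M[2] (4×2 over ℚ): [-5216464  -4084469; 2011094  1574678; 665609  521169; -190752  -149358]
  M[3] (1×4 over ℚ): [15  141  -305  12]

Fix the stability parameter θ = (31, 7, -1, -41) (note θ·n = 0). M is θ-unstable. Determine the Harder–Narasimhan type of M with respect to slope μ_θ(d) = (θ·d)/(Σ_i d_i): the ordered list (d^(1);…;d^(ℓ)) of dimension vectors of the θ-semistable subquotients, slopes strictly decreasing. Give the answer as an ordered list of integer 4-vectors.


Barcode: M ≅ I[1,4], I[2,3], I[3,3]^2. HN layers by μ_θ (2 steps, strictly decreasing):
  μ^(1)=3; μ^(2)=-1

((0, 1, 1, 0); (1, 1, 3, 1))


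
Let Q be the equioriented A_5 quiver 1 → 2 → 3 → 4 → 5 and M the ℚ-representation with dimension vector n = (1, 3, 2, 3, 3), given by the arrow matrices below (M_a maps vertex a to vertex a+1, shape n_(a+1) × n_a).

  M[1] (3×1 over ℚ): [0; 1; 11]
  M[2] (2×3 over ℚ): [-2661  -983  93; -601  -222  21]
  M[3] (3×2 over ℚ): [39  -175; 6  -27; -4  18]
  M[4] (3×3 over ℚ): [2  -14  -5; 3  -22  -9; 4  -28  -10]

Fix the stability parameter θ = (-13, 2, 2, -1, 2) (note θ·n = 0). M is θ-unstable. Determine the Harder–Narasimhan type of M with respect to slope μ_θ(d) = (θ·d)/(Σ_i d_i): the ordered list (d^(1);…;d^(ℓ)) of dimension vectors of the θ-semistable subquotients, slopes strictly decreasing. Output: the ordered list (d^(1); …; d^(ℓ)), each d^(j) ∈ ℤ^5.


Via rank(M_{q-1}∘⋯∘M_p): M ≅ I[1,5], I[2,2], I[2,4], I[4,5], I[5,5].
μ_θ-semistable layers: μ^(1)=2; μ^(2)=1; μ^(3)=-1; μ^(4)=-13

((0, 1, 0, 0, 3); (0, 2, 2, 2, 0); (0, 0, 0, 1, 0); (1, 0, 0, 0, 0))


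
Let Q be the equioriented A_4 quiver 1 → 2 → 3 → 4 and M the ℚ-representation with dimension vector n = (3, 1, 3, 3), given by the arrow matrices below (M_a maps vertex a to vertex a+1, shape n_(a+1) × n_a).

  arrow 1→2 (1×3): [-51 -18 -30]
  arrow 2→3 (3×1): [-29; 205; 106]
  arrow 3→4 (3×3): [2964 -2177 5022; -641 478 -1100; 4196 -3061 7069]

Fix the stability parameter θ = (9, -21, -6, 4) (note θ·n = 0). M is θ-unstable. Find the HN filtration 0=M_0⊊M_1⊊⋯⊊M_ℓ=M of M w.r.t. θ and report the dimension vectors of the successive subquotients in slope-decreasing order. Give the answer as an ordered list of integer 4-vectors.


Interval decomposition of M: I[1,1]^2, I[1,4], I[3,4]^2.
HN type (ℓ=3): μ^(1)=9; μ^(2)=4; μ^(3)=-6

((2, 0, 0, 0); (0, 0, 0, 3); (1, 1, 3, 0))


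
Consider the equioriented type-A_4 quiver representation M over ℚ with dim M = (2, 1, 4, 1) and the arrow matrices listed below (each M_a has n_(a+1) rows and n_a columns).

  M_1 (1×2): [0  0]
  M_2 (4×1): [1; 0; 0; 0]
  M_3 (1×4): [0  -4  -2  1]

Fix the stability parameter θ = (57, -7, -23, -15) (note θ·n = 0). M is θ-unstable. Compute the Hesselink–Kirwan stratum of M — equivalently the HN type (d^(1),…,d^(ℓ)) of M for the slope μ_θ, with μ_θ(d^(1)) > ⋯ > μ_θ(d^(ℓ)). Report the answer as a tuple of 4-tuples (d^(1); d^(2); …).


Via rank(M_{q-1}∘⋯∘M_p): M ≅ I[1,1]^2, I[2,3], I[3,3]^2, I[3,4].
μ_θ-semistable layers: μ^(1)=57; μ^(2)=-15; μ^(3)=-23

((2, 0, 0, 0); (0, 1, 1, 1); (0, 0, 3, 0))


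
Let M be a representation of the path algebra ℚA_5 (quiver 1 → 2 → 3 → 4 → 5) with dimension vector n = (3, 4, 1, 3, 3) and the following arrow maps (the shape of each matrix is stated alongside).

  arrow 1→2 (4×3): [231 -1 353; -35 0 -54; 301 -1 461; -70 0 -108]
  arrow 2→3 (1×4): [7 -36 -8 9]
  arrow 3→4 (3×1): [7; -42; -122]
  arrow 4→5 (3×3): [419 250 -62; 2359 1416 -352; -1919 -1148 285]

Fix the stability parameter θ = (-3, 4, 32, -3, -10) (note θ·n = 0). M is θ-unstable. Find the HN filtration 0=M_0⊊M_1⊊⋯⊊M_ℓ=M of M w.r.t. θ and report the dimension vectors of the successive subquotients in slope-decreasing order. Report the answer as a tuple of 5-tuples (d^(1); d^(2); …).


Interval decomposition of M: I[1,1], I[1,2], I[1,5], I[2,2]^2, I[4,5]^2.
HN type (ℓ=4): μ^(1)=19/3; μ^(2)=4; μ^(3)=-3; μ^(4)=-13/2

((0, 0, 1, 1, 1); (0, 4, 0, 0, 0); (3, 0, 0, 0, 0); (0, 0, 0, 2, 2))


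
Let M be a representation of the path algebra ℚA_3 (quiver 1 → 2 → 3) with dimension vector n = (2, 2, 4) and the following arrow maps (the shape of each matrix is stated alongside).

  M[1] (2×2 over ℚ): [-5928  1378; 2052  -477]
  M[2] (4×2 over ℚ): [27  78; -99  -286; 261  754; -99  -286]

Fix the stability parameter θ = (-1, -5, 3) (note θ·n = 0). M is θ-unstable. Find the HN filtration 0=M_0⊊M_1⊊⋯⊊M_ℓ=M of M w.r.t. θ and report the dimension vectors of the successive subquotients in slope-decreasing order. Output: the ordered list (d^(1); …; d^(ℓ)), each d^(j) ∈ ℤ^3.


Via rank(M_{q-1}∘⋯∘M_p): M ≅ I[1,1], I[1,2], I[2,3], I[3,3]^3.
μ_θ-semistable layers: μ^(1)=3; μ^(2)=-1; μ^(3)=-3; μ^(4)=-5

((0, 0, 4); (1, 0, 0); (1, 1, 0); (0, 1, 0))


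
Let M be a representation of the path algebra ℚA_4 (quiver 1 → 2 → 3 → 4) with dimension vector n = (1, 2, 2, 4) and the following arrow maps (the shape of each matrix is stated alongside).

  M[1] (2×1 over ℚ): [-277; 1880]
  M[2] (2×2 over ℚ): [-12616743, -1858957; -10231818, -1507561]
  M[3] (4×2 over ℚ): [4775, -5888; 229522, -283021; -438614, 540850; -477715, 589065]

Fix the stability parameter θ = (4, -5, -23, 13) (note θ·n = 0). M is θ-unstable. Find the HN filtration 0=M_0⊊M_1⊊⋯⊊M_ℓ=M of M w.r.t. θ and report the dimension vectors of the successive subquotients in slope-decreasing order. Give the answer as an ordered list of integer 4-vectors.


Barcode: M ≅ I[1,4], I[2,4], I[4,4]^2. HN layers by μ_θ (3 steps, strictly decreasing):
  μ^(1)=13; μ^(2)=-8; μ^(3)=-14

((0, 0, 0, 4); (1, 1, 1, 0); (0, 1, 1, 0))


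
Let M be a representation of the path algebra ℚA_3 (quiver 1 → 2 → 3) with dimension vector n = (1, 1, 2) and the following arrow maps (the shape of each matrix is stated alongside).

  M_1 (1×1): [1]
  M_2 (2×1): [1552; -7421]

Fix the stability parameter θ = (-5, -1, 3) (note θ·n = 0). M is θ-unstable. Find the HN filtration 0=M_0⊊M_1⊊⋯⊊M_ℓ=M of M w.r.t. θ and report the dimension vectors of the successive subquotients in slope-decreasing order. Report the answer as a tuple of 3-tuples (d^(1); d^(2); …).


Barcode: M ≅ I[1,3], I[3,3]. HN layers by μ_θ (3 steps, strictly decreasing):
  μ^(1)=3; μ^(2)=-1; μ^(3)=-5

((0, 0, 2); (0, 1, 0); (1, 0, 0))


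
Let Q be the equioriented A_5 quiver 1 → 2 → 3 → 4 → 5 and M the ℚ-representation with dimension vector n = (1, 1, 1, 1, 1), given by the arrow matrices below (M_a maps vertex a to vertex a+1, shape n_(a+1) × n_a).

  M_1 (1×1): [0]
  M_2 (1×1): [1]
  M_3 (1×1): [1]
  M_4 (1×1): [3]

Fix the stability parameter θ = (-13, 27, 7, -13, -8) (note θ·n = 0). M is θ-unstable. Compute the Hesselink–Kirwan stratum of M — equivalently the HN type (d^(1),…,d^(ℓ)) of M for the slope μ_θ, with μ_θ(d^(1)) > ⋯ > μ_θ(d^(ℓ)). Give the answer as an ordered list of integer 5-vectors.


Via rank(M_{q-1}∘⋯∘M_p): M ≅ I[1,1], I[2,5].
μ_θ-semistable layers: μ^(1)=13/4; μ^(2)=-13

((0, 1, 1, 1, 1); (1, 0, 0, 0, 0))


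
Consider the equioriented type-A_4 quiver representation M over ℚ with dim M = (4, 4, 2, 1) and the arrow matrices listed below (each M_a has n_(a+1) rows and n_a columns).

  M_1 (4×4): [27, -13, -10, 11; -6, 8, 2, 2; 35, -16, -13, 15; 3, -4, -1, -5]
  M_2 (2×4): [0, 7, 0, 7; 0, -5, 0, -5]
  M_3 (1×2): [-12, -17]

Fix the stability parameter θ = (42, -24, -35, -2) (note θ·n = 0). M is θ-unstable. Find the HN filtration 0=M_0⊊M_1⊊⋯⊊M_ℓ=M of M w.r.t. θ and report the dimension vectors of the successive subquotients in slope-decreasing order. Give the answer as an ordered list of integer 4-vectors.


Barcode: M ≅ I[1,1], I[1,2]^2, I[1,4], I[2,2], I[3,3]. HN layers by μ_θ (6 steps, strictly decreasing):
  μ^(1)=42; μ^(2)=9; μ^(3)=-2; μ^(4)=-17/3; μ^(5)=-24; μ^(6)=-35

((1, 0, 0, 0); (2, 2, 0, 0); (0, 0, 0, 1); (1, 1, 1, 0); (0, 1, 0, 0); (0, 0, 1, 0))


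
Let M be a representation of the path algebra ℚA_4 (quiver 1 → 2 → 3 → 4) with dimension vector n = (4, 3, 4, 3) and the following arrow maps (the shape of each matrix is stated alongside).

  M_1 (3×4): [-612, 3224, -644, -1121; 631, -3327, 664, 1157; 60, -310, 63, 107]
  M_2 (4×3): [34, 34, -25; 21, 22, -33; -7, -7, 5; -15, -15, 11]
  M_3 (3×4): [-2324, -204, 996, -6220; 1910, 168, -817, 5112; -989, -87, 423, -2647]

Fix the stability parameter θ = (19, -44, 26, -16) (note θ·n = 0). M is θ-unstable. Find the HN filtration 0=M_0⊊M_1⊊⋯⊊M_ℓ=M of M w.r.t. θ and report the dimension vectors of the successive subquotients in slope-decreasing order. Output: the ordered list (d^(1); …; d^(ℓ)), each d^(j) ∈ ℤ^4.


Interval decomposition of M: I[1,1], I[1,3], I[1,4]^2, I[3,3], I[4,4].
HN type (ℓ=5): μ^(1)=26; μ^(2)=19; μ^(3)=5; μ^(4)=-25/2; μ^(5)=-16

((0, 0, 2, 0); (1, 0, 0, 0); (0, 0, 2, 2); (3, 3, 0, 0); (0, 0, 0, 1))


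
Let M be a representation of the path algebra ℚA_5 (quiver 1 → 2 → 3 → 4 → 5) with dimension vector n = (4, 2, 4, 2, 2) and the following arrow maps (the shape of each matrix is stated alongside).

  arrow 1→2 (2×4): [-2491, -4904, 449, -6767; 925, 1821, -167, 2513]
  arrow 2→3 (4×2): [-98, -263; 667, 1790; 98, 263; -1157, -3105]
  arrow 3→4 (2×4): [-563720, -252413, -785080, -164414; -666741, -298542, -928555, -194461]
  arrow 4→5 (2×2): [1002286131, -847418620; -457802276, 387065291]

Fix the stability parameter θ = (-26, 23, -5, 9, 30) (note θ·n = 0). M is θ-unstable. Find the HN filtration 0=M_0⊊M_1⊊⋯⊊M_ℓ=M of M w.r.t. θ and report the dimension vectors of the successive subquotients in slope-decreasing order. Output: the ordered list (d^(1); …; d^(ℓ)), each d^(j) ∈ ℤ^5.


Interval decomposition of M: I[1,1]^2, I[1,5]^2, I[3,3]^2.
HN type (ℓ=4): μ^(1)=30; μ^(2)=9; μ^(3)=-5; μ^(4)=-26

((0, 0, 0, 0, 2); (0, 2, 2, 2, 0); (0, 0, 2, 0, 0); (4, 0, 0, 0, 0))


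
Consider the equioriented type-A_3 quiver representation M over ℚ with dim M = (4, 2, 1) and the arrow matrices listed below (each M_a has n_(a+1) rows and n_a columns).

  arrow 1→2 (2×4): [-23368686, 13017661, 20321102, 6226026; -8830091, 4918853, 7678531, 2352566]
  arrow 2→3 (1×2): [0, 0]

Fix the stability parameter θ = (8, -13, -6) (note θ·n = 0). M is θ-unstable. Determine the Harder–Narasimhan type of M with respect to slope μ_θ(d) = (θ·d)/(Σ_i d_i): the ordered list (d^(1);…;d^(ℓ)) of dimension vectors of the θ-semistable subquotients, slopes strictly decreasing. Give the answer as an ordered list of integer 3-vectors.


Via rank(M_{q-1}∘⋯∘M_p): M ≅ I[1,1]^2, I[1,2]^2, I[3,3].
μ_θ-semistable layers: μ^(1)=8; μ^(2)=-5/2; μ^(3)=-6

((2, 0, 0); (2, 2, 0); (0, 0, 1))


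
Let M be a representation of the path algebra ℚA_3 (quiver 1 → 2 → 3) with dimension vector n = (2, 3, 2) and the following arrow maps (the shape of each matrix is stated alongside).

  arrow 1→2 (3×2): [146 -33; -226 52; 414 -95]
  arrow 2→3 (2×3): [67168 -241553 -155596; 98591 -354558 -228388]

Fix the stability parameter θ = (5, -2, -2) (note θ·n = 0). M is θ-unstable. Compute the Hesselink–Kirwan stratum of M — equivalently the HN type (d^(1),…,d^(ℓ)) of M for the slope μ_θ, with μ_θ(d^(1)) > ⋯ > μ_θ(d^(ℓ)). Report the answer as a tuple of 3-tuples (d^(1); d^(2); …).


Via rank(M_{q-1}∘⋯∘M_p): M ≅ I[1,3]^2, I[2,2].
μ_θ-semistable layers: μ^(1)=1/3; μ^(2)=-2

((2, 2, 2); (0, 1, 0))


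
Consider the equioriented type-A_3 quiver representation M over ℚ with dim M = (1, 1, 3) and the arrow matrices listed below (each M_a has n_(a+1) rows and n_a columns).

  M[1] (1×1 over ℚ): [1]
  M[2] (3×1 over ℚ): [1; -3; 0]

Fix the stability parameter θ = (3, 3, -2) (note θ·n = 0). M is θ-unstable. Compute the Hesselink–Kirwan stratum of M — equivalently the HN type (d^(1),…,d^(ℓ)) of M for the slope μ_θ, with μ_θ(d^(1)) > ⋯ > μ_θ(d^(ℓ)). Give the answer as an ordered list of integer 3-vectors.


Barcode: M ≅ I[1,3], I[3,3]^2. HN layers by μ_θ (2 steps, strictly decreasing):
  μ^(1)=4/3; μ^(2)=-2

((1, 1, 1); (0, 0, 2))


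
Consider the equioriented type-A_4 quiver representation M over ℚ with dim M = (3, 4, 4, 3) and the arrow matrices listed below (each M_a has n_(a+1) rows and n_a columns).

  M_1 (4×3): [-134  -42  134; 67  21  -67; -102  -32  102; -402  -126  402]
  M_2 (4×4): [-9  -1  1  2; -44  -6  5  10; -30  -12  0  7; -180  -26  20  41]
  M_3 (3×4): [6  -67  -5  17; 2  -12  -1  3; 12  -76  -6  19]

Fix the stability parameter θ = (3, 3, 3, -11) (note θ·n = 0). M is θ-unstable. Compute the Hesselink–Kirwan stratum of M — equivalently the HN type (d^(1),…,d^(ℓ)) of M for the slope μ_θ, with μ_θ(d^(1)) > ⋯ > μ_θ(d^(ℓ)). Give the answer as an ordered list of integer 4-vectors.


Via rank(M_{q-1}∘⋯∘M_p): M ≅ I[1,1], I[1,3], I[1,4], I[2,2], I[2,4], I[3,4].
μ_θ-semistable layers: μ^(1)=3; μ^(2)=-1/2; μ^(3)=-5/3; μ^(4)=-4

((2, 2, 1, 0); (1, 1, 1, 1); (0, 1, 1, 1); (0, 0, 1, 1))


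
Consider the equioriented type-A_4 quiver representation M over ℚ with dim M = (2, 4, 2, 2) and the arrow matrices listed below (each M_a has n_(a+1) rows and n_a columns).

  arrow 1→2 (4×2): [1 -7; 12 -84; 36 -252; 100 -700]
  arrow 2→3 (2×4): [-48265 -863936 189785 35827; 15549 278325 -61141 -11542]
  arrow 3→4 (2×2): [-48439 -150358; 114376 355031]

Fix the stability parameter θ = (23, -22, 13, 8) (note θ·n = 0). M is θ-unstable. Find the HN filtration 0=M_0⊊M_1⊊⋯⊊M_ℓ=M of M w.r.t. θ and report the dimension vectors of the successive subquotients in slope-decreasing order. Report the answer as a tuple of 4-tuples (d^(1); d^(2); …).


Interval decomposition of M: I[1,1], I[1,4], I[2,2]^2, I[2,4].
HN type (ℓ=4): μ^(1)=23; μ^(2)=21/2; μ^(3)=1/2; μ^(4)=-22

((1, 0, 0, 0); (0, 0, 2, 2); (1, 1, 0, 0); (0, 3, 0, 0))


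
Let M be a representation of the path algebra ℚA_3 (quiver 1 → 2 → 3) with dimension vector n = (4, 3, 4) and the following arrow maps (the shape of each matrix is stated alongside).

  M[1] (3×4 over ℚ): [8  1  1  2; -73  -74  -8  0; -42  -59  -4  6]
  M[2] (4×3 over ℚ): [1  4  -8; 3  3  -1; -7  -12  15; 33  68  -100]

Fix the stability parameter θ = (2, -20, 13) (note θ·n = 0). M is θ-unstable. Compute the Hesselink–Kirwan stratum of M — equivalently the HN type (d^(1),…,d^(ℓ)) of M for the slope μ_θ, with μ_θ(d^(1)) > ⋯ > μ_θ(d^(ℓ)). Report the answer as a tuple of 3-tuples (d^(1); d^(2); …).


Interval decomposition of M: I[1,1], I[1,3]^3, I[3,3].
HN type (ℓ=3): μ^(1)=13; μ^(2)=2; μ^(3)=-9

((0, 0, 4); (1, 0, 0); (3, 3, 0))


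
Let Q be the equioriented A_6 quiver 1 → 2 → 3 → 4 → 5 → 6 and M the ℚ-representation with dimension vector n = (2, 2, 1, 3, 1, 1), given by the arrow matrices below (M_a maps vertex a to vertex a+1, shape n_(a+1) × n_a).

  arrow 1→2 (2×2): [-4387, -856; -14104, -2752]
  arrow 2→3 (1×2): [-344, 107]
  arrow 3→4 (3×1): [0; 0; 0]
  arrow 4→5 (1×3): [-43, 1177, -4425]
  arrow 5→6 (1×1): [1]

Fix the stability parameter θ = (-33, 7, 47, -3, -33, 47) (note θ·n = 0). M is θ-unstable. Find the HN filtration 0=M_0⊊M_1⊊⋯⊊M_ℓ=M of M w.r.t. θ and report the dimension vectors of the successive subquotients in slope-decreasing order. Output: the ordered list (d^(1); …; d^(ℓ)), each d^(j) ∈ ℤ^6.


Barcode: M ≅ I[1,1], I[1,2], I[2,3], I[4,4]^2, I[4,6]. HN layers by μ_θ (5 steps, strictly decreasing):
  μ^(1)=47; μ^(2)=7; μ^(3)=-3; μ^(4)=-18; μ^(5)=-33

((0, 0, 1, 0, 0, 1); (0, 2, 0, 0, 0, 0); (0, 0, 0, 2, 0, 0); (0, 0, 0, 1, 1, 0); (2, 0, 0, 0, 0, 0))


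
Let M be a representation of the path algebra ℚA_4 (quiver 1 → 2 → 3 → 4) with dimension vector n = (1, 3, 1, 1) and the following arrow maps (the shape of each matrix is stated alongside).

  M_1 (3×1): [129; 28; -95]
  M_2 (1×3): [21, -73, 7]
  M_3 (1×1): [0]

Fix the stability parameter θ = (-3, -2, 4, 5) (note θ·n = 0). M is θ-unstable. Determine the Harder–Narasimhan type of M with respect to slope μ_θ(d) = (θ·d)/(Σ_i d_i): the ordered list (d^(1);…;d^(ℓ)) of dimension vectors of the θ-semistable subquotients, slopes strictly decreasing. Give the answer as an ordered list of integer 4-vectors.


Barcode: M ≅ I[1,2], I[2,2], I[2,3], I[4,4]. HN layers by μ_θ (4 steps, strictly decreasing):
  μ^(1)=5; μ^(2)=4; μ^(3)=-2; μ^(4)=-3

((0, 0, 0, 1); (0, 0, 1, 0); (0, 3, 0, 0); (1, 0, 0, 0))


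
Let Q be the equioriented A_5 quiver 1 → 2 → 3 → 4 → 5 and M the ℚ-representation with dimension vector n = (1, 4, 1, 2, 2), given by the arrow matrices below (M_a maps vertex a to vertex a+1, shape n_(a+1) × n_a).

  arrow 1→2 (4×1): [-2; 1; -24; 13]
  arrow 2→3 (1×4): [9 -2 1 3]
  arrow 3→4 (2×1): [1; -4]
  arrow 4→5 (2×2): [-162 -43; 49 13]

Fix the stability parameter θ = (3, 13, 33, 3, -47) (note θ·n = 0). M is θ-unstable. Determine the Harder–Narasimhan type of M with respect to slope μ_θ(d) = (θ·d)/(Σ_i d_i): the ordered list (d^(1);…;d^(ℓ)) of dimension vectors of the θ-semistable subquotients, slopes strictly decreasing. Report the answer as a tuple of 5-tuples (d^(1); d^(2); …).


Via rank(M_{q-1}∘⋯∘M_p): M ≅ I[1,5], I[2,2]^3, I[4,5].
μ_θ-semistable layers: μ^(1)=13; μ^(2)=1; μ^(3)=-22

((0, 3, 0, 0, 0); (1, 1, 1, 1, 1); (0, 0, 0, 1, 1))


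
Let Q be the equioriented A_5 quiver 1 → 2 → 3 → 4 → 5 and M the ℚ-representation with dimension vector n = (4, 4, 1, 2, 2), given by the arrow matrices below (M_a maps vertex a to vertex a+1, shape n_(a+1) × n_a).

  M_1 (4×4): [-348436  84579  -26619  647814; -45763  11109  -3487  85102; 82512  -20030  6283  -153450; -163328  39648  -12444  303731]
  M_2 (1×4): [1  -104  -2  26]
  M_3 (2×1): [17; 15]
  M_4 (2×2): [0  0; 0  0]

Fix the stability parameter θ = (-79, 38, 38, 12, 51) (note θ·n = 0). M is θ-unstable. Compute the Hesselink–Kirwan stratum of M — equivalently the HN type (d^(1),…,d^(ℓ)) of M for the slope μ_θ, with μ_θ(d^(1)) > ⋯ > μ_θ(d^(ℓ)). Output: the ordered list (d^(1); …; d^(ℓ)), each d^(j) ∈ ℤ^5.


Via rank(M_{q-1}∘⋯∘M_p): M ≅ I[1,2]^3, I[1,4], I[4,4], I[5,5]^2.
μ_θ-semistable layers: μ^(1)=51; μ^(2)=38; μ^(3)=88/3; μ^(4)=12; μ^(5)=-79

((0, 0, 0, 0, 2); (0, 3, 0, 0, 0); (0, 1, 1, 1, 0); (0, 0, 0, 1, 0); (4, 0, 0, 0, 0))


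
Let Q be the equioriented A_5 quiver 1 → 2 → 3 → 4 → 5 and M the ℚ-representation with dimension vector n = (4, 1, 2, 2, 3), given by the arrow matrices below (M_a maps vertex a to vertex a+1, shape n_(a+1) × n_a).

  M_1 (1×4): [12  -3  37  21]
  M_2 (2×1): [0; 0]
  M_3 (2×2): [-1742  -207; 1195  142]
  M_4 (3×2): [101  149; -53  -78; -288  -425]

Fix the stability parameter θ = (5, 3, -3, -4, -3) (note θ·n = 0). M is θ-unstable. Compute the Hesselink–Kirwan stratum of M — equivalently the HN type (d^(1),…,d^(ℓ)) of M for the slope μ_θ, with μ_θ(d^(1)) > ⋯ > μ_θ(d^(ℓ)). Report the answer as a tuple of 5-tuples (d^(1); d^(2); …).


Barcode: M ≅ I[1,1]^3, I[1,2], I[3,5]^2, I[5,5]. HN layers by μ_θ (4 steps, strictly decreasing):
  μ^(1)=5; μ^(2)=4; μ^(3)=-3; μ^(4)=-7/2

((3, 0, 0, 0, 0); (1, 1, 0, 0, 0); (0, 0, 0, 0, 3); (0, 0, 2, 2, 0))


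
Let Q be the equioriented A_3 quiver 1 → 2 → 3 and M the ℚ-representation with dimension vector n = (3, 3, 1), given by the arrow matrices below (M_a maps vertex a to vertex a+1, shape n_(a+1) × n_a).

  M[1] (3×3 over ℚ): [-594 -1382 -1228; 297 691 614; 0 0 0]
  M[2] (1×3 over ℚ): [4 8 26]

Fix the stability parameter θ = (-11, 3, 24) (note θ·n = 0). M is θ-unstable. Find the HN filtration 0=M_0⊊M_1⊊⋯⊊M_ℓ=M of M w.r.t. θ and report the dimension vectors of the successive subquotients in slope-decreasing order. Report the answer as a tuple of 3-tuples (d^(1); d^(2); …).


Interval decomposition of M: I[1,1]^2, I[1,2], I[2,2], I[2,3].
HN type (ℓ=3): μ^(1)=24; μ^(2)=3; μ^(3)=-11

((0, 0, 1); (0, 3, 0); (3, 0, 0))


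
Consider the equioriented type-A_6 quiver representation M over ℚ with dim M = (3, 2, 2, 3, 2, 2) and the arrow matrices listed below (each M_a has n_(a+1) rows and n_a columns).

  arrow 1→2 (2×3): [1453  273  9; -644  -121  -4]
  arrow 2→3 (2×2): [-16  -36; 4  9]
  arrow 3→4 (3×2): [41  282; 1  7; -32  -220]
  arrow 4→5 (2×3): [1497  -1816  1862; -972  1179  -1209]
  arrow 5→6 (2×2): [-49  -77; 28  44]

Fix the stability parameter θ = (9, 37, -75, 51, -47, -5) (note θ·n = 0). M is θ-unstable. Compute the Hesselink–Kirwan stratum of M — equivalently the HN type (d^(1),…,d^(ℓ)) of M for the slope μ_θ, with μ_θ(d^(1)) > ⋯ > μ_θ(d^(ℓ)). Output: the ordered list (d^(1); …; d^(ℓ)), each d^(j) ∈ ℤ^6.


Via rank(M_{q-1}∘⋯∘M_p): M ≅ I[1,1], I[1,2], I[1,6], I[3,5], I[4,4], I[6,6].
μ_θ-semistable layers: μ^(1)=51; μ^(2)=37; μ^(3)=9; μ^(4)=2; μ^(5)=-1/3; μ^(6)=-5; μ^(7)=-29/3; μ^(8)=-75

((0, 0, 0, 1, 0, 0); (0, 1, 0, 0, 0, 0); (2, 0, 0, 0, 0, 0); (0, 0, 0, 1, 1, 0); (0, 0, 0, 1, 1, 1); (0, 0, 0, 0, 0, 1); (1, 1, 1, 0, 0, 0); (0, 0, 1, 0, 0, 0))


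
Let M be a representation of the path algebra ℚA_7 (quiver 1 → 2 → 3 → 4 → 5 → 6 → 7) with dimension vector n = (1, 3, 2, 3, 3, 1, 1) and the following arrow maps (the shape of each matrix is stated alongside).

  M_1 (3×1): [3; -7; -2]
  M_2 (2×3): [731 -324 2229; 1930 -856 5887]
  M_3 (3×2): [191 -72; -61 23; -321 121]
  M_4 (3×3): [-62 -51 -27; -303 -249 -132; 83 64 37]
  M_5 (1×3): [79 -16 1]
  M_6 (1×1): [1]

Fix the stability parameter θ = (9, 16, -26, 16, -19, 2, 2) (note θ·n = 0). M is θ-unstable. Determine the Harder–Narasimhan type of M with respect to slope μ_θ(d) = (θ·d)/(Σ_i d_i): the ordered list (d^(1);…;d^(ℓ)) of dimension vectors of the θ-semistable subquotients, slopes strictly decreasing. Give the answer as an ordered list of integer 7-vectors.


Barcode: M ≅ I[1,4], I[2,2], I[2,7], I[4,5], I[5,5]. HN layers by μ_θ (6 steps, strictly decreasing):
  μ^(1)=16; μ^(2)=2; μ^(3)=-1/3; μ^(4)=-3/2; μ^(5)=-5; μ^(6)=-19

((0, 1, 0, 1, 0, 0, 0); (0, 0, 0, 0, 0, 1, 1); (1, 1, 1, 0, 0, 0, 0); (0, 0, 0, 2, 2, 0, 0); (0, 1, 1, 0, 0, 0, 0); (0, 0, 0, 0, 1, 0, 0))


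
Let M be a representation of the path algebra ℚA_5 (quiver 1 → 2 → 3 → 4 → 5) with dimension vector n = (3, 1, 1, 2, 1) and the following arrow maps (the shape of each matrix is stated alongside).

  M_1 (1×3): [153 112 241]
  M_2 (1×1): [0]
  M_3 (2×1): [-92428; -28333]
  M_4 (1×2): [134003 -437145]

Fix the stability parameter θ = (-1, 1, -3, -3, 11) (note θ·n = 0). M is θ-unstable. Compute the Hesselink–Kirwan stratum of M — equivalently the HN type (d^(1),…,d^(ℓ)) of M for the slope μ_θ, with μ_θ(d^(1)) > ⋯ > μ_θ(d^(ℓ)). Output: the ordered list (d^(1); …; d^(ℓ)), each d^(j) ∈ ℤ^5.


Barcode: M ≅ I[1,1]^2, I[1,2], I[3,5], I[4,4]. HN layers by μ_θ (4 steps, strictly decreasing):
  μ^(1)=11; μ^(2)=1; μ^(3)=-1; μ^(4)=-3

((0, 0, 0, 0, 1); (0, 1, 0, 0, 0); (3, 0, 0, 0, 0); (0, 0, 1, 2, 0))
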